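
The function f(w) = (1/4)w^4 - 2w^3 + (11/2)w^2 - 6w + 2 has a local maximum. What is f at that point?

Critical points: f'(w) = w^3 - 6w^2 + 11w - 6 vanishes at w = 1, 2, 3.
f''(w) = 3w^2 - 12w + 11. f''(1) = 2 > 0 ⇒ local minimum; f''(2) = -1 < 0 ⇒ local maximum; f''(3) = 2 > 0 ⇒ local minimum.
Thus f has its local maximum at w = 2, with value 0.

0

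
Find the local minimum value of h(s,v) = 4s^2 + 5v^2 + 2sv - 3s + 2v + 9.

611/76

∂h/∂s = 8s + 2v - 3 = 0 and ∂h/∂v = 2s + 10v + 2 = 0, so (s, v) = (17/38, -11/38).
The Hessian has h_{ss} = 8, h_{vv} = 10, h_{sv} = 2, giving D = 76 > 0 with h_{ss} > 0, so the point is a local minimum.
h(17/38, -11/38) = 611/76.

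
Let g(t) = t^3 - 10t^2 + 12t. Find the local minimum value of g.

g'(t) = 3t^2 - 20t + 12 = 0 at t = 2/3, 6.
Second-derivative test with g''(t) = 6t - 20: g''(2/3) = -16 < 0 ⇒ local maximum; g''(6) = 16 > 0 ⇒ local minimum.
Thus g has its local minimum at t = 6, with value -72.

-72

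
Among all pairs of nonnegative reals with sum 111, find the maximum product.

12321/4

With x + y = 111, the product is P(x) = x(111 − x).
P'(x) = 111 − 2x = 0 gives x = 111/2; P'' = −2 < 0, so this is the maximum.
P = 111/2·111/2 = 12321/4.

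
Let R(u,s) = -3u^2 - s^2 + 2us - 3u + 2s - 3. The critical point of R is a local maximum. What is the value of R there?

∂R/∂u = -6u + 2s - 3 = 0 and ∂R/∂s = 2u - 2s + 2 = 0, so (u, s) = (-1/4, 3/4).
The Hessian has R_{uu} = -6, R_{ss} = -2, R_{us} = 2, giving D = 8 > 0 with R_{uu} < 0, so the point is a local maximum.
R(-1/4, 3/4) = -15/8.

-15/8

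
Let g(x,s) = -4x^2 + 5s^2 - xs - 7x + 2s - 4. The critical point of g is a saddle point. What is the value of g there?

-109/81

∂g/∂x = -8x - s - 7 = 0 and ∂g/∂s = -x + 10s + 2 = 0, so (x, s) = (-68/81, -23/81).
The Hessian has g_{xx} = -8, g_{ss} = 10, g_{xs} = -1, giving D = -81 < 0, so the point is a saddle point.
g(-68/81, -23/81) = -109/81.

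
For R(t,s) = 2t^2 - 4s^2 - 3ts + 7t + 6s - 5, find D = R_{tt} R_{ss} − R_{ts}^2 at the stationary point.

∂R/∂t = 4t - 3s + 7 = 0 and ∂R/∂s = -3t - 8s + 6 = 0, so (t, s) = (-38/41, 45/41).
The Hessian has R_{tt} = 4, R_{ss} = -8, R_{ts} = -3, giving D = -41 < 0, so the point is a saddle point.
D = (4)·(-8) − (-3)^2 = -41.

-41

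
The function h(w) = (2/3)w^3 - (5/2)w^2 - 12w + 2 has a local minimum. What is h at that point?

-130/3

h'(w) = 2w^2 - 5w - 12. Setting h'(w) = 0 gives w ∈ {-3/2, 4}.
Second-derivative test with h''(w) = 4w - 5: h''(-3/2) = -11 < 0 ⇒ local maximum; h''(4) = 11 > 0 ⇒ local minimum.
So the local minimum value is h(4) = -130/3.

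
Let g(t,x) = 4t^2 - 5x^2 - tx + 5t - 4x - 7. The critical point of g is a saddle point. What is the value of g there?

-8

∂g/∂t = 8t - x + 5 = 0 and ∂g/∂x = -t - 10x - 4 = 0, so (t, x) = (-2/3, -1/3).
The Hessian has g_{tt} = 8, g_{xx} = -10, g_{tx} = -1, giving D = -81 < 0, so the point is a saddle point.
g(-2/3, -1/3) = -8.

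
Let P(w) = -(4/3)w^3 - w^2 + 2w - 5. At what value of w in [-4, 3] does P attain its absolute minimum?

3

The derivative is -4w^2 - 2w + 2, which vanishes at w = -1 and w = 1/2.
Candidates: P(-4) = 169/3, P(-1) = -20/3, P(1/2) = -53/12, P(3) = -44.
So the minimum is P(3) = -44.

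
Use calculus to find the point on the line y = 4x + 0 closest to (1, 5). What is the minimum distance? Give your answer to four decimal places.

0.2425

Minimize D(x)^2 = (x - 1)^2 + (4x - 5)^2.
d/dx[D^2] = 2(x - 1) + 2·4·(4x - 5) = 0 ⇒ x = 21/17.
Then y = 84/17 and the distance is √(1/17) ≈ 0.2425.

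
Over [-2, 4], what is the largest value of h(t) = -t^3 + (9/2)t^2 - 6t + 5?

Differentiating, h'(t) = -3t^2 + 9t - 6; which vanishes at t = 1 and t = 2.
Compare values at every candidate in [-2, 4]: h(-2) = 43; h(1) = 5/2; h(2) = 3; h(4) = -11.
So the maximum is h(-2) = 43.

43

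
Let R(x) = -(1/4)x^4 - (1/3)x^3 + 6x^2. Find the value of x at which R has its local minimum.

0

R'(x) = -x^3 - x^2 + 12x = 0 at x = -4, 0, 3.
Second-derivative test with R''(x) = -3x^2 - 2x + 12: R''(-4) = -28 < 0 ⇒ local maximum; R''(0) = 12 > 0 ⇒ local minimum; R''(3) = -21 < 0 ⇒ local maximum.
The local minimum is R(0) = 0.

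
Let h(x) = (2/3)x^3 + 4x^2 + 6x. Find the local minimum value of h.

-8/3

h'(x) = 2x^2 + 8x + 6. Setting h'(x) = 0 gives x ∈ {-3, -1}.
h''(x) = 4x + 8. h''(-3) = -4 < 0 ⇒ local maximum; h''(-1) = 4 > 0 ⇒ local minimum.
The local minimum is h(-1) = -8/3.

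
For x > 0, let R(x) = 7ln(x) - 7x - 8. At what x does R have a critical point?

R'(x) = 7/x − 7 = 0 gives x = 1.
R''(x) = -7/x², which is negative for x > 0, so this is a local maximum.
R(1) = 7·ln(1) - 7 - 8 ≈ -15.0000.

1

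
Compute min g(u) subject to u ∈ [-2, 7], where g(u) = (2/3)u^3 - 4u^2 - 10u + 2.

-194/3

The derivative is 2u^2 - 8u - 10, which vanishes at u = -1 and u = 5.
Evaluating at the critical points and endpoints: g(-2) = 2/3, g(-1) = 22/3, g(5) = -194/3, g(7) = -106/3.
Hence the absolute minimum is -194/3 at u = 5.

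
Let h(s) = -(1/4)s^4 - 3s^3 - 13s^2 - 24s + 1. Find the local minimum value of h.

67/4

h'(s) = -s^3 - 9s^2 - 26s - 24. Setting h'(s) = 0 gives s ∈ {-4, -3, -2}.
Second-derivative test with h''(s) = -3s^2 - 18s - 26: h''(-4) = -2 < 0 ⇒ local maximum; h''(-3) = 1 > 0 ⇒ local minimum; h''(-2) = -2 < 0 ⇒ local maximum.
The local minimum is h(-3) = 67/4.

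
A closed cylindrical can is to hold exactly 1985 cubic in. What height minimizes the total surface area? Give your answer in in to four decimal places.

13.6215

With radius r and height h, πr²h = 1985 so h = 1985/(πr²), and S(r) = 2πr² + 2πrh = 2πr² + 2·1985/r.
S'(r) = 4πr − 2·1985/r² = 0 ⇒ r³ = 1985/(2π), so r ≈ 6.8107 and h = 2r ≈ 13.6215.
S''(r) = 4π + 4·1985/r³ > 0, so this is the minimum; S ≈ 874.3558.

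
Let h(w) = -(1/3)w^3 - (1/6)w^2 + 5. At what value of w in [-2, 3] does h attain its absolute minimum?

3

The derivative is -w^2 - (1/3)w, which vanishes at w = -1/3 and w = 0.
Evaluating at the critical points and endpoints: h(-2) = 7, h(-1/3) = 809/162, h(0) = 5, h(3) = -11/2.
Hence the absolute minimum is -11/2 at w = 3.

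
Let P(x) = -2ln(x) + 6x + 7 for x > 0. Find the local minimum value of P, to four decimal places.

11.1972

P'(x) = -2/x + 6 = 0 gives x = 1/3.
P''(x) = 2/x², which is positive for x > 0, so this is a local minimum.
P(1/3) = -2·ln(1/3) + 2 + 7 ≈ 11.1972.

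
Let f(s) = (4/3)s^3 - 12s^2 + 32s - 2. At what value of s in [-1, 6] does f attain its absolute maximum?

6

Differentiating, f'(s) = 4s^2 - 24s + 32; which vanishes at s = 2 and s = 4.
Evaluating at the critical points and endpoints: f(-1) = -142/3; f(2) = 74/3; f(4) = 58/3; f(6) = 46.
So the maximum is f(6) = 46.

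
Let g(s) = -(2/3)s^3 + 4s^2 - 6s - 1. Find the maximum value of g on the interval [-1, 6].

Differentiating, g'(s) = -2s^2 + 8s - 6; which vanishes at s = 1 and s = 3.
Compare values at every candidate in [-1, 6]: g(-1) = 29/3,  g(1) = -11/3,  g(3) = -1,  g(6) = -37.
Hence the absolute maximum is 29/3 at s = -1.

29/3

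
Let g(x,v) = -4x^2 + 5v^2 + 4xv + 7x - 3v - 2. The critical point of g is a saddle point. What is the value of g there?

101/96

∂g/∂x = -8x + 4v + 7 = 0 and ∂g/∂v = 4x + 10v - 3 = 0, so (x, v) = (41/48, -1/24).
The Hessian has g_{xx} = -8, g_{vv} = 10, g_{xv} = 4, giving D = -96 < 0, so the point is a saddle point.
g(41/48, -1/24) = 101/96.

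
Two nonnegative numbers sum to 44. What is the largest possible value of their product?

484

With x + y = 44, the product is P(x) = x(44 − x).
P'(x) = 44 − 2x = 0 gives x = 22; P'' = −2 < 0, so this is the maximum.
P = 22·22 = 484.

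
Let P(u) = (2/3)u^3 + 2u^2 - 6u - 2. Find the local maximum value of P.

16

P'(u) = 2u^2 + 4u - 6. Setting P'(u) = 0 gives u ∈ {-3, 1}.
P''(u) = 4u + 4. P''(-3) = -8 < 0 ⇒ local maximum; P''(1) = 8 > 0 ⇒ local minimum.
The local maximum is P(-3) = 16.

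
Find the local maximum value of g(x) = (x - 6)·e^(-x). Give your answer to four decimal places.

Differentiating with the product rule gives g'(x) = (-x + 7)·e^(-x). Since e^(-x) > 0, the only critical point is x = 7.
g''(7) has the same sign as -1 < 0, so this is a local maximum.
g(7) = (1)·e^(-7) ≈ 0.0009.

0.0009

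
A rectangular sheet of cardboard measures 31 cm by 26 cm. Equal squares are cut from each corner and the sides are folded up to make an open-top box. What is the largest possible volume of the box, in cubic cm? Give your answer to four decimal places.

With cut size x, the volume is V(x) = x(31 − 2x)(26 − 2x) for 0 < x < 13.
V'(x) = 12x^2 − 228x + 806. Setting V'(x) = 0 gives x ≈ 4.6955 (the root in (0, 13)).
V''(x) = 24x − 228 is negative there, so this is the maximum; V ≈ 1685.2332.

1685.2332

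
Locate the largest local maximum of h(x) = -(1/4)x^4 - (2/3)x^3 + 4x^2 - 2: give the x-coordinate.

Critical points: h'(x) = -x^3 - 2x^2 + 8x vanishes at x = -4, 0, 2.
Since h''(x) = -3x^2 - 4x + 8, we get h''(-4) = -24 < 0 ⇒ local maximum; h''(0) = 8 > 0 ⇒ local minimum; h''(2) = -12 < 0 ⇒ local maximum.
The largest local maximum is h(-4) = 122/3.

-4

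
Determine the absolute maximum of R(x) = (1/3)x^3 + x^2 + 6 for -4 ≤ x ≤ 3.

The derivative is x^2 + 2x, which vanishes at x = -2 and x = 0.
Candidates: R(-4) = 2/3,  R(-2) = 22/3,  R(0) = 6,  R(3) = 24.
The maximum over the interval is 24, attained at x = 3.

24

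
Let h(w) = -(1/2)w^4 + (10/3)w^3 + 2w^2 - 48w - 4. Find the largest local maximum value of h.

Critical points: h'(w) = -2w^3 + 10w^2 + 4w - 48 vanishes at w = -2, 3, 4.
Second-derivative test with h''(w) = -6w^2 + 20w + 4: h''(-2) = -60 < 0 ⇒ local maximum; h''(3) = 10 > 0 ⇒ local minimum; h''(4) = -12 < 0 ⇒ local maximum.
Thus h has its largest local maximum at w = -2, with value 196/3.

196/3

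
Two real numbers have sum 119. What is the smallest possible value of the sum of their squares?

14161/2

With a + b = 119, a^2 + b^2 = a^2 + (119 − a)^2.
The derivative 2a − 2(119 − a) = 4a − 238 vanishes at a = 119/2; second derivative 4 > 0, a minimum.
The minimum is 2·(119/2)^2 = 14161/2.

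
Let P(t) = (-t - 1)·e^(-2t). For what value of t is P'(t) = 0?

-1/2

P'(t) = (-1)·e^(-2t) + (-t - 1)·(-2)·e^(-2t) = (2t + 1)·e^(-2t). Since e^(-2t) > 0, the only critical point is t = -1/2.
P''(-1/2) has the same sign as 2 > 0, so this is a local minimum.
P(-1/2) = (-1/2)·e^(1) ≈ -1.3591.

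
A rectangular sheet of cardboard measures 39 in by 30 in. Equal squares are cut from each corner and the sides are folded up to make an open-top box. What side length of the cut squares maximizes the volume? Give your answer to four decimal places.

With cut size x, the volume is V(x) = x(39 − 2x)(30 − 2x) for 0 < x < 15.
V'(x) = 12x^2 − 276x + 1170. Setting V'(x) = 0 gives x ≈ 5.6051 (the root in (0, 15)).
V''(x) = 24x − 276 is negative there, so this is the maximum; V ≈ 2926.7858.

5.6051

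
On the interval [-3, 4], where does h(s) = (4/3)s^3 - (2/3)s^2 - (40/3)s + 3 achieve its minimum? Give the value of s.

2

Differentiating, h'(s) = 4s^2 - (4/3)s - 40/3; which vanishes at s = -5/3 and s = 2.
Evaluating at the critical points and endpoints: h(-3) = 1; h(-5/3) = 1393/81; h(2) = -47/3; h(4) = 73/3.
So the minimum is h(2) = -47/3.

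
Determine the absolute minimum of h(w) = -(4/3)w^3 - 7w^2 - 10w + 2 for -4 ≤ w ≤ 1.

-49/3

The derivative is -4w^2 - 14w - 10, which vanishes at w = -5/2 and w = -1.
Evaluating at the critical points and endpoints: h(-4) = 46/3; h(-5/2) = 49/12; h(-1) = 19/3; h(1) = -49/3.
So the minimum is h(1) = -49/3.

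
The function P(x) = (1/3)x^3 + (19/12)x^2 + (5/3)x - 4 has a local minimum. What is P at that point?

-365/81

P'(x) = x^2 + (19/6)x + 5/3 = 0 at x = -5/2, -2/3.
Second-derivative test with P''(x) = 2x + 19/6: P''(-5/2) = -11/6 < 0 ⇒ local maximum; P''(-2/3) = 11/6 > 0 ⇒ local minimum.
Thus P has its local minimum at x = -2/3, with value -365/81.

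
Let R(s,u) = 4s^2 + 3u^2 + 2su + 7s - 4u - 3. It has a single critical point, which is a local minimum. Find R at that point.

-399/44

∂R/∂s = 8s + 2u + 7 = 0 and ∂R/∂u = 2s + 6u - 4 = 0, so (s, u) = (-25/22, 23/22).
The Hessian has R_{ss} = 8, R_{uu} = 6, R_{su} = 2, giving D = 44 > 0 with R_{ss} > 0, so the point is a local minimum.
R(-25/22, 23/22) = -399/44.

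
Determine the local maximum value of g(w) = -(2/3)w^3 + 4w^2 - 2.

58/3

g'(w) = -2w^2 + 8w. Setting g'(w) = 0 gives w ∈ {0, 4}.
Since g''(w) = -4w + 8, we get g''(0) = 8 > 0 ⇒ local minimum; g''(4) = -8 < 0 ⇒ local maximum.
So the local maximum value is g(4) = 58/3.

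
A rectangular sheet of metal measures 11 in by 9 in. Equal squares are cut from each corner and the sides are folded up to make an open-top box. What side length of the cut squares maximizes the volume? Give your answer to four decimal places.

With cut size x, the volume is V(x) = x(11 − 2x)(9 − 2x) for 0 < x < 4.5.
V'(x) = 12x^2 − 80x + 99. Setting V'(x) = 0 gives x ≈ 1.6419 (the root in (0, 4.5)).
V''(x) = 24x − 80 is negative there, so this is the maximum; V ≈ 72.4198.

1.6419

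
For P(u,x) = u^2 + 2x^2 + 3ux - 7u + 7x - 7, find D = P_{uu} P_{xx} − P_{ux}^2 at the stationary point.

∂P/∂u = 2u + 3x - 7 = 0 and ∂P/∂x = 3u + 4x + 7 = 0, so (u, x) = (-49, 35).
The Hessian has P_{uu} = 2, P_{xx} = 4, P_{ux} = 3, giving D = -1 < 0, so the point is a saddle point.
D = (2)·(4) − (3)^2 = -1.

-1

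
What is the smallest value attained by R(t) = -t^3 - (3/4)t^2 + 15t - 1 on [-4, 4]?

-441/16

R'(t) = -3t^2 - (3/2)t + 15, which vanishes at t = -5/2 and t = 2.
Candidates: R(-4) = -9; R(-5/2) = -441/16; R(2) = 18; R(4) = -17.
Hence the absolute minimum is -441/16 at t = -5/2.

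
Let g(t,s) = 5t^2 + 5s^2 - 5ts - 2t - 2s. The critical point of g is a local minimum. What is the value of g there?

-4/5

∂g/∂t = 10t - 5s - 2 = 0 and ∂g/∂s = -5t + 10s - 2 = 0, so (t, s) = (2/5, 2/5).
The Hessian has g_{tt} = 10, g_{ss} = 10, g_{ts} = -5, giving D = 75 > 0 with g_{tt} > 0, so the point is a local minimum.
g(2/5, 2/5) = -4/5.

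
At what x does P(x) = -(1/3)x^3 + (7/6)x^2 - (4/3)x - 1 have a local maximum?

P'(x) = -x^2 + (7/3)x - 4/3. Setting P'(x) = 0 gives x ∈ {1, 4/3}.
Since P''(x) = -2x + 7/3, we get P''(1) = 1/3 > 0 ⇒ local minimum; P''(4/3) = -1/3 < 0 ⇒ local maximum.
The local maximum is P(4/3) = -121/81.

4/3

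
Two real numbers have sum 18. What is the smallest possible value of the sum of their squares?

With a + b = 18, a^2 + b^2 = a^2 + (18 − a)^2.
The derivative 2a − 2(18 − a) = 4a − 36 vanishes at a = 9; second derivative 4 > 0, a minimum.
The minimum is 2·(9)^2 = 162.

162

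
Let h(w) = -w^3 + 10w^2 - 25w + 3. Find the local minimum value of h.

Critical points: h'(w) = -3w^2 + 20w - 25 vanishes at w = 5/3, 5.
Second-derivative test with h''(w) = -6w + 20: h''(5/3) = 10 > 0 ⇒ local minimum; h''(5) = -10 < 0 ⇒ local maximum.
So the local minimum value is h(5/3) = -419/27.

-419/27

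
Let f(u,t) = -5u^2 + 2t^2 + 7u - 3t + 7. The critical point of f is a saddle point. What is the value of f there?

∂f/∂u = -10u + 7 = 0 and ∂f/∂t = 4t - 3 = 0, so (u, t) = (7/10, 3/4).
The Hessian has f_{uu} = -10, f_{tt} = 4, f_{ut} = 0, giving D = -40 < 0, so the point is a saddle point.
f(7/10, 3/4) = 333/40.

333/40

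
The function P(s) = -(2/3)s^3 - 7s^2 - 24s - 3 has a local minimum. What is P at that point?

P'(s) = -2s^2 - 14s - 24. Setting P'(s) = 0 gives s ∈ {-4, -3}.
P''(s) = -4s - 14. P''(-4) = 2 > 0 ⇒ local minimum; P''(-3) = -2 < 0 ⇒ local maximum.
The local minimum is P(-4) = 71/3.

71/3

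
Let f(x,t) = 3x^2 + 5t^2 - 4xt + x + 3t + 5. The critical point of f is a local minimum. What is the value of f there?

∂f/∂x = 6x - 4t + 1 = 0 and ∂f/∂t = -4x + 10t + 3 = 0, so (x, t) = (-1/2, -1/2).
The Hessian has f_{xx} = 6, f_{tt} = 10, f_{xt} = -4, giving D = 44 > 0 with f_{xx} > 0, so the point is a local minimum.
f(-1/2, -1/2) = 4.

4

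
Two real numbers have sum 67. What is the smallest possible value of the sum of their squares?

4489/2

With a + b = 67, a^2 + b^2 = a^2 + (67 − a)^2.
The derivative 2a − 2(67 − a) = 4a − 134 vanishes at a = 67/2; second derivative 4 > 0, a minimum.
The minimum is 2·(67/2)^2 = 4489/2.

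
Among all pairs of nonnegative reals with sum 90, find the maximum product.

2025

With x + y = 90, the product is P(x) = x(90 − x).
P'(x) = 90 − 2x = 0 gives x = 45; P'' = −2 < 0, so this is the maximum.
P = 45·45 = 2025.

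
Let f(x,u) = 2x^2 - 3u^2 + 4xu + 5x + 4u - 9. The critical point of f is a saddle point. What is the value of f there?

∂f/∂x = 4x + 4u + 5 = 0 and ∂f/∂u = 4x - 6u + 4 = 0, so (x, u) = (-23/20, -1/10).
The Hessian has f_{xx} = 4, f_{uu} = -6, f_{xu} = 4, giving D = -40 < 0, so the point is a saddle point.
f(-23/20, -1/10) = -483/40.

-483/40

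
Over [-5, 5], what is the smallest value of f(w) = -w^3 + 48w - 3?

Differentiating, f'(w) = -3w^2 + 48; which vanishes at w = -4 and w = 4.
Evaluating at the critical points and endpoints: f(-5) = -118,  f(-4) = -131,  f(4) = 125,  f(5) = 112.
The minimum over the interval is -131, attained at w = -4.

-131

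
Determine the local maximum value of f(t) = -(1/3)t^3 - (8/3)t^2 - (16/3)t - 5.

-149/81

f'(t) = -t^2 - (16/3)t - 16/3. Setting f'(t) = 0 gives t ∈ {-4, -4/3}.
Second-derivative test with f''(t) = -2t - 16/3: f''(-4) = 8/3 > 0 ⇒ local minimum; f''(-4/3) = -8/3 < 0 ⇒ local maximum.
The local maximum is f(-4/3) = -149/81.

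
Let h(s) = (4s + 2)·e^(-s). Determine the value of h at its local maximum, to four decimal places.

2.4261

h'(s) = 4·e^(-s) + (4s + 2)·(-1)·e^(-s) = (-4s + 2)·e^(-s). Since e^(-s) > 0, the only critical point is s = 1/2.
h''(1/2) has the same sign as -4 < 0, so this is a local maximum.
h(1/2) = (4)·e^(-1/2) ≈ 2.4261.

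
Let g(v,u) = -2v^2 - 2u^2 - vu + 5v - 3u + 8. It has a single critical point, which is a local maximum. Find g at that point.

∂g/∂v = -4v - u + 5 = 0 and ∂g/∂u = -v - 4u - 3 = 0, so (v, u) = (23/15, -17/15).
The Hessian has g_{vv} = -4, g_{uu} = -4, g_{vu} = -1, giving D = 15 > 0 with g_{vv} < 0, so the point is a local maximum.
g(23/15, -17/15) = 203/15.

203/15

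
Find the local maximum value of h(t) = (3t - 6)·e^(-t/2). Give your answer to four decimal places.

Differentiating with the product rule gives h'(t) = (-(3/2)t + 6)·e^(-t/2). Since e^(-t/2) > 0, the only critical point is t = 4.
h''(4) has the same sign as -3/2 < 0, so this is a local maximum.
h(4) = (6)·e^(-2) ≈ 0.8120.

0.8120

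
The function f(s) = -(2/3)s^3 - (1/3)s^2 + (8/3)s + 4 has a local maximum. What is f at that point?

f'(s) = -2s^2 - (2/3)s + 8/3 = 0 at s = -4/3, 1.
f''(s) = -4s - 2/3. f''(-4/3) = 14/3 > 0 ⇒ local minimum; f''(1) = -14/3 < 0 ⇒ local maximum.
The local maximum is f(1) = 17/3.

17/3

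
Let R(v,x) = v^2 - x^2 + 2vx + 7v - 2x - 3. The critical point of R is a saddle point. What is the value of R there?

∂R/∂v = 2v + 2x + 7 = 0 and ∂R/∂x = 2v - 2x - 2 = 0, so (v, x) = (-5/4, -9/4).
The Hessian has R_{vv} = 2, R_{xx} = -2, R_{vx} = 2, giving D = -8 < 0, so the point is a saddle point.
R(-5/4, -9/4) = -41/8.

-41/8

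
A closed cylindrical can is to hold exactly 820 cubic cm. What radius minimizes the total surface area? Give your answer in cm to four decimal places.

5.0724

With radius r and height h, πr²h = 820 so h = 820/(πr²), and S(r) = 2πr² + 2πrh = 2πr² + 2·820/r.
S'(r) = 4πr − 2·820/r² = 0 ⇒ r³ = 820/(2π), so r ≈ 5.0724 and h = 2r ≈ 10.1447.
S''(r) = 4π + 4·820/r³ > 0, so this is the minimum; S ≈ 484.9799.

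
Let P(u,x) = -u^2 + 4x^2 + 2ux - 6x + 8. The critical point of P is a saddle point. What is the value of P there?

31/5

∂P/∂u = -2u + 2x = 0 and ∂P/∂x = 2u + 8x - 6 = 0, so (u, x) = (3/5, 3/5).
The Hessian has P_{uu} = -2, P_{xx} = 8, P_{ux} = 2, giving D = -20 < 0, so the point is a saddle point.
P(3/5, 3/5) = 31/5.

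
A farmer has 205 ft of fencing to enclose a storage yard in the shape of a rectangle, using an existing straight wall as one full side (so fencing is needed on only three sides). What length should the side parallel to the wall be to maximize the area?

Let the sides perpendicular to the wall have length x and the parallel side y, so 2x + y = 205 and the area is A = xy = x(205 − 2x).
A'(x) = 205 − 4x = 0 gives x = 205/4, and A''(x) = −4 < 0 confirms a maximum.
Then y = 205 − 2·205/4 = 205/2 and A = 42025/8.

205/2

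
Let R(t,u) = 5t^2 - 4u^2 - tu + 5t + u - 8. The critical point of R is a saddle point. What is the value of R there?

∂R/∂t = 10t - u + 5 = 0 and ∂R/∂u = -t - 8u + 1 = 0, so (t, u) = (-13/27, 5/27).
The Hessian has R_{tt} = 10, R_{uu} = -8, R_{tu} = -1, giving D = -81 < 0, so the point is a saddle point.
R(-13/27, 5/27) = -82/9.

-82/9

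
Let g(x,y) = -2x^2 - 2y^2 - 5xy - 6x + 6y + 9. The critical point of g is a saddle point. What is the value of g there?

∂g/∂x = -4x - 5y - 6 = 0 and ∂g/∂y = -5x - 4y + 6 = 0, so (x, y) = (6, -6).
The Hessian has g_{xx} = -4, g_{yy} = -4, g_{xy} = -5, giving D = -9 < 0, so the point is a saddle point.
g(6, -6) = -27.

-27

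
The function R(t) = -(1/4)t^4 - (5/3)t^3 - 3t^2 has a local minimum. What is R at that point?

-8/3

R'(t) = -t^3 - 5t^2 - 6t = 0 at t = -3, -2, 0.
Second-derivative test with R''(t) = -3t^2 - 10t - 6: R''(-3) = -3 < 0 ⇒ local maximum; R''(-2) = 2 > 0 ⇒ local minimum; R''(0) = -6 < 0 ⇒ local maximum.
So the local minimum value is R(-2) = -8/3.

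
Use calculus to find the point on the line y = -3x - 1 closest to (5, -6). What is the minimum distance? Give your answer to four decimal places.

3.1623

Minimize D(x)^2 = (x - 5)^2 + (-3x + 5)^2.
d/dx[D^2] = 2(x - 5) + 2·(-3)·(-3x + 5) = 0 ⇒ x = 2.
Then y = -7 and the distance is √(10) ≈ 3.1623.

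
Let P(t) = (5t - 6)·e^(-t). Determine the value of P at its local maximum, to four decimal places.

0.5540

By the product rule, P'(t) = (-5t + 11)·e^(-t). Since e^(-t) > 0, the only critical point is t = 11/5.
P''(11/5) has the same sign as -5 < 0, so this is a local maximum.
P(11/5) = (5)·e^(-11/5) ≈ 0.5540.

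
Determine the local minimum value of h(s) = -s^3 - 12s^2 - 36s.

0

Critical points: h'(s) = -3s^2 - 24s - 36 vanishes at s = -6, -2.
h''(s) = -6s - 24. h''(-6) = 12 > 0 ⇒ local minimum; h''(-2) = -12 < 0 ⇒ local maximum.
Thus h has its local minimum at s = -6, with value 0.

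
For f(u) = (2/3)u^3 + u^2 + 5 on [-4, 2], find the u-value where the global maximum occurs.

2

Differentiating, f'(u) = 2u^2 + 2u; which vanishes at u = -1 and u = 0.
Compare values at every candidate in [-4, 2]: f(-4) = -65/3; f(-1) = 16/3; f(0) = 5; f(2) = 43/3.
So the maximum is f(2) = 43/3.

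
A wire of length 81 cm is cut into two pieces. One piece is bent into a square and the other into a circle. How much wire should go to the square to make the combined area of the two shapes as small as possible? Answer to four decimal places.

45.3680

Let x be the length used for the square. Square side x/4; circle radius (81−x)/(2π).
A(x) = (x/4)² + π·((81−x)/(2π))² = x²/16 + (81−x)²/(4π) for 0 ≤ x ≤ 81. A'(x) = x/8 − (81−x)/(2π) = 0 gives x = 4·81/(π+4) ≈ 45.3680.
A'' = 1/8 + 1/(2π) > 0, so this gives the minimum combined area; x ≈ 45.3680 cm to the square.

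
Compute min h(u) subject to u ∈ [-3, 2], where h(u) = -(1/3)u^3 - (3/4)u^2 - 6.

-35/3

h'(u) = -u^2 - (3/2)u, which vanishes at u = -3/2 and u = 0.
Evaluating at the critical points and endpoints: h(-3) = -15/4, h(-3/2) = -105/16, h(0) = -6, h(2) = -35/3.
Hence the absolute minimum is -35/3 at u = 2.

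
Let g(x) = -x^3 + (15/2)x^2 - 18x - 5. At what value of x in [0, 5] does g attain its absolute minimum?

5

Differentiating, g'(x) = -3x^2 + 15x - 18; which vanishes at x = 2 and x = 3.
Compare values at every candidate in [0, 5]: g(0) = -5, g(2) = -19, g(3) = -37/2, g(5) = -65/2.
So the minimum is g(5) = -65/2.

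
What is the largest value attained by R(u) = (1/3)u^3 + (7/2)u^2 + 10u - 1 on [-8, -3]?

Differentiating, R'(u) = u^2 + 7u + 10; whose only zero in [-8, -3] is u = -5.
Candidates: R(-8) = -83/3; R(-5) = -31/6; R(-3) = -17/2.
So the maximum is R(-5) = -31/6.

-31/6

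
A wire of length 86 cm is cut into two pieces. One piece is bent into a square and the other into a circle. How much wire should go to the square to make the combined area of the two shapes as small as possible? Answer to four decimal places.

Let x be the length used for the square. Square side x/4; circle radius (86−x)/(2π).
A(x) = (x/4)² + π·((86−x)/(2π))² = x²/16 + (86−x)²/(4π) for 0 ≤ x ≤ 86. A'(x) = x/8 − (86−x)/(2π) = 0 gives x = 4·86/(π+4) ≈ 48.1685.
A'' = 1/8 + 1/(2π) > 0, so this gives the minimum combined area; x ≈ 48.1685 cm to the square.

48.1685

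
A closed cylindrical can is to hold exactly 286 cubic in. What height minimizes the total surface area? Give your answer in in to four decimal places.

7.1410

With radius r and height h, πr²h = 286 so h = 286/(πr²), and S(r) = 2πr² + 2πrh = 2πr² + 2·286/r.
S'(r) = 4πr − 2·286/r² = 0 ⇒ r³ = 286/(2π), so r ≈ 3.5705 and h = 2r ≈ 7.1410.
S''(r) = 4π + 4·286/r³ > 0, so this is the minimum; S ≈ 240.3027.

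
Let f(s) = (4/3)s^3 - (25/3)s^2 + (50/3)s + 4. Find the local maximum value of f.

f'(s) = 4s^2 - (50/3)s + 50/3 = 0 at s = 5/3, 5/2.
f''(s) = 8s - 50/3. f''(5/3) = -10/3 < 0 ⇒ local maximum; f''(5/2) = 10/3 > 0 ⇒ local minimum.
The local maximum is f(5/3) = 1199/81.

1199/81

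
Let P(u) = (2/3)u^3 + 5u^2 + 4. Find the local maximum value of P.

137/3

Critical points: P'(u) = 2u^2 + 10u vanishes at u = -5, 0.
P''(u) = 4u + 10. P''(-5) = -10 < 0 ⇒ local maximum; P''(0) = 10 > 0 ⇒ local minimum.
The local maximum is P(-5) = 137/3.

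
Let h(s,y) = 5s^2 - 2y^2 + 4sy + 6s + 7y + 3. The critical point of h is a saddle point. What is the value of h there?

∂h/∂s = 10s + 4y + 6 = 0 and ∂h/∂y = 4s - 4y + 7 = 0, so (s, y) = (-13/14, 23/28).
The Hessian has h_{ss} = 10, h_{yy} = -4, h_{sy} = 4, giving D = -56 < 0, so the point is a saddle point.
h(-13/14, 23/28) = 173/56.

173/56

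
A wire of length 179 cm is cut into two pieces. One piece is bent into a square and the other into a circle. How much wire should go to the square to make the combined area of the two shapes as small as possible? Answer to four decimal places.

100.2577

Let x be the length used for the square. Square side x/4; circle radius (179−x)/(2π).
A(x) = (x/4)² + π·((179−x)/(2π))² = x²/16 + (179−x)²/(4π) for 0 ≤ x ≤ 179. A'(x) = x/8 − (179−x)/(2π) = 0 gives x = 4·179/(π+4) ≈ 100.2577.
A'' = 1/8 + 1/(2π) > 0, so this gives the minimum combined area; x ≈ 100.2577 cm to the square.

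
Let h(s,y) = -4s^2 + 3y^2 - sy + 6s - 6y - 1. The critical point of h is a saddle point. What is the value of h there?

∂h/∂s = -8s - y + 6 = 0 and ∂h/∂y = -s + 6y - 6 = 0, so (s, y) = (30/49, 54/49).
The Hessian has h_{ss} = -8, h_{yy} = 6, h_{sy} = -1, giving D = -49 < 0, so the point is a saddle point.
h(30/49, 54/49) = -121/49.

-121/49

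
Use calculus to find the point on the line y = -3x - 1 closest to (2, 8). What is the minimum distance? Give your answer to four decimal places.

Minimize D(x)^2 = (x - 2)^2 + (-3x - 9)^2.
d/dx[D^2] = 2(x - 2) + 2·(-3)·(-3x - 9) = 0 ⇒ x = -5/2.
Then y = 13/2 and the distance is √(45/2) ≈ 4.7434.

4.7434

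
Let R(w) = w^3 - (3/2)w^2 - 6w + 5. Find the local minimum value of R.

-5

Critical points: R'(w) = 3w^2 - 3w - 6 vanishes at w = -1, 2.
R''(w) = 6w - 3. R''(-1) = -9 < 0 ⇒ local maximum; R''(2) = 9 > 0 ⇒ local minimum.
The local minimum is R(2) = -5.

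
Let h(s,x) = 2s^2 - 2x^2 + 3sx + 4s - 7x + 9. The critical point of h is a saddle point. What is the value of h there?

∂h/∂s = 4s + 3x + 4 = 0 and ∂h/∂x = 3s - 4x - 7 = 0, so (s, x) = (1/5, -8/5).
The Hessian has h_{ss} = 4, h_{xx} = -4, h_{sx} = 3, giving D = -25 < 0, so the point is a saddle point.
h(1/5, -8/5) = 15.

15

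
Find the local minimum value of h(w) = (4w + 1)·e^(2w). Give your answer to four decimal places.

h'(w) = 4·e^(2w) + (4w + 1)·2·e^(2w) = (8w + 6)·e^(2w). Since e^(2w) > 0, the only critical point is w = -3/4.
h''(-3/4) has the same sign as 8 > 0, so this is a local minimum.
h(-3/4) = (-2)·e^(-3/2) ≈ -0.4463.

-0.4463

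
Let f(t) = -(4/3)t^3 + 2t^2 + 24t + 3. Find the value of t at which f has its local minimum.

-2

Critical points: f'(t) = -4t^2 + 4t + 24 vanishes at t = -2, 3.
Since f''(t) = -8t + 4, we get f''(-2) = 20 > 0 ⇒ local minimum; f''(3) = -20 < 0 ⇒ local maximum.
The local minimum is f(-2) = -79/3.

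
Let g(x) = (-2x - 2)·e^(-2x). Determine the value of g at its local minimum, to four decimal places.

By the product rule, g'(x) = (4x + 2)·e^(-2x). Since e^(-2x) > 0, the only critical point is x = -1/2.
g''(-1/2) has the same sign as 4 > 0, so this is a local minimum.
g(-1/2) = (-1)·e^(1) ≈ -2.7183.

-2.7183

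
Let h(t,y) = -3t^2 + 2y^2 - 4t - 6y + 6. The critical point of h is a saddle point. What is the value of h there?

17/6

∂h/∂t = -6t - 4 = 0 and ∂h/∂y = 4y - 6 = 0, so (t, y) = (-2/3, 3/2).
The Hessian has h_{tt} = -6, h_{yy} = 4, h_{ty} = 0, giving D = -24 < 0, so the point is a saddle point.
h(-2/3, 3/2) = 17/6.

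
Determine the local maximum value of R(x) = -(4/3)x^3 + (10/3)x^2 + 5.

Critical points: R'(x) = -4x^2 + (20/3)x vanishes at x = 0, 5/3.
R''(x) = -8x + 20/3. R''(0) = 20/3 > 0 ⇒ local minimum; R''(5/3) = -20/3 < 0 ⇒ local maximum.
So the local maximum value is R(5/3) = 655/81.

655/81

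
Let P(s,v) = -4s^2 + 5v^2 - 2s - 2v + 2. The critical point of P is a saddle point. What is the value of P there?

∂P/∂s = -8s - 2 = 0 and ∂P/∂v = 10v - 2 = 0, so (s, v) = (-1/4, 1/5).
The Hessian has P_{ss} = -8, P_{vv} = 10, P_{sv} = 0, giving D = -80 < 0, so the point is a saddle point.
P(-1/4, 1/5) = 41/20.

41/20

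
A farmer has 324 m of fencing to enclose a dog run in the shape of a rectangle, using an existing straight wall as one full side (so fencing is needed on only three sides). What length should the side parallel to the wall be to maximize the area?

Let the sides perpendicular to the wall have length x and the parallel side y, so 2x + y = 324 and the area is A = xy = x(324 − 2x).
A'(x) = 324 − 4x = 0 gives x = 81, and A''(x) = −4 < 0 confirms a maximum.
Then y = 324 − 2·81 = 162 and A = 13122.

162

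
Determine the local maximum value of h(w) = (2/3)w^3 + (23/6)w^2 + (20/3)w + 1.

Critical points: h'(w) = 2w^2 + (23/3)w + 20/3 vanishes at w = -5/2, -4/3.
Second-derivative test with h''(w) = 4w + 23/3: h''(-5/2) = -7/3 < 0 ⇒ local maximum; h''(-4/3) = 7/3 > 0 ⇒ local minimum.
So the local maximum value is h(-5/2) = -17/8.

-17/8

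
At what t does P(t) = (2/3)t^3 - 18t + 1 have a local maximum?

-3

Critical points: P'(t) = 2t^2 - 18 vanishes at t = -3, 3.
Since P''(t) = 4t, we get P''(-3) = -12 < 0 ⇒ local maximum; P''(3) = 12 > 0 ⇒ local minimum.
Thus P has its local maximum at t = -3, with value 37.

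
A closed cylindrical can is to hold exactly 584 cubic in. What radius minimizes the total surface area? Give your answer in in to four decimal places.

With radius r and height h, πr²h = 584 so h = 584/(πr²), and S(r) = 2πr² + 2πrh = 2πr² + 2·584/r.
S'(r) = 4πr − 2·584/r² = 0 ⇒ r³ = 584/(2π), so r ≈ 4.5298 and h = 2r ≈ 9.0596.
S''(r) = 4π + 4·584/r³ > 0, so this is the minimum; S ≈ 386.7733.

4.5298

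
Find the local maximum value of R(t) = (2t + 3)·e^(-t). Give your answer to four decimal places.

3.2974

By the product rule, R'(t) = (-2t - 1)·e^(-t). Since e^(-t) > 0, the only critical point is t = -1/2.
R''(-1/2) has the same sign as -2 < 0, so this is a local maximum.
R(-1/2) = (2)·e^(1/2) ≈ 3.2974.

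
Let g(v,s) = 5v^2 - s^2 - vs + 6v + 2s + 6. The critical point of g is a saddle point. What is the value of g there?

122/21

∂g/∂v = 10v - s + 6 = 0 and ∂g/∂s = -v - 2s + 2 = 0, so (v, s) = (-10/21, 26/21).
The Hessian has g_{vv} = 10, g_{ss} = -2, g_{vs} = -1, giving D = -21 < 0, so the point is a saddle point.
g(-10/21, 26/21) = 122/21.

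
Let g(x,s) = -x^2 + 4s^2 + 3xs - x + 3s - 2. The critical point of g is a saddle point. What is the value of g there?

-46/25

∂g/∂x = -2x + 3s - 1 = 0 and ∂g/∂s = 3x + 8s + 3 = 0, so (x, s) = (-17/25, -3/25).
The Hessian has g_{xx} = -2, g_{ss} = 8, g_{xs} = 3, giving D = -25 < 0, so the point is a saddle point.
g(-17/25, -3/25) = -46/25.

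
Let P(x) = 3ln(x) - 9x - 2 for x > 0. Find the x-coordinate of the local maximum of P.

1/3

P'(x) = 3/x − 9 = 0 gives x = 1/3.
P''(x) = -3/x², which is negative for x > 0, so this is a local maximum.
P(1/3) = 3·ln(1/3) - 3 - 2 ≈ -8.2958.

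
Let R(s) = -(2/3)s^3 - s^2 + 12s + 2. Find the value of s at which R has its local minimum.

R'(s) = -2s^2 - 2s + 12 = 0 at s = -3, 2.
Second-derivative test with R''(s) = -4s - 2: R''(-3) = 10 > 0 ⇒ local minimum; R''(2) = -10 < 0 ⇒ local maximum.
The local minimum is R(-3) = -25.

-3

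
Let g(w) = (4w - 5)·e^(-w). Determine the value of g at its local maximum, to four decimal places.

0.4216

g'(w) = 4·e^(-w) + (4w - 5)·(-1)·e^(-w) = (-4w + 9)·e^(-w). Since e^(-w) > 0, the only critical point is w = 9/4.
g''(9/4) has the same sign as -4 < 0, so this is a local maximum.
g(9/4) = (4)·e^(-9/4) ≈ 0.4216.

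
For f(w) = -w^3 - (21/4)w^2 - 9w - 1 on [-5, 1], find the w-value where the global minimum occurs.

1

Differentiating, f'(w) = -3w^2 - (21/2)w - 9; which vanishes at w = -2 and w = -3/2.
Compare values at every candidate in [-5, 1]: f(-5) = 151/4, f(-2) = 4, f(-3/2) = 65/16, f(1) = -65/4.
So the minimum is f(1) = -65/4.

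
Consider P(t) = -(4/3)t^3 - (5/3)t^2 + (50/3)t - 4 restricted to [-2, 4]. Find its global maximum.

P'(t) = -4t^2 - (10/3)t + 50/3, whose only zero in [-2, 4] is t = 5/3.
Evaluating at the critical points and endpoints: P(-2) = -100/3, P(5/3) = 1051/81, P(4) = -148/3.
Hence the absolute maximum is 1051/81 at t = 5/3.

1051/81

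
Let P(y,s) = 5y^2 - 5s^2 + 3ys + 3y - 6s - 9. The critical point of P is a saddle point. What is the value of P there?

-792/109

∂P/∂y = 10y + 3s + 3 = 0 and ∂P/∂s = 3y - 10s - 6 = 0, so (y, s) = (-12/109, -69/109).
The Hessian has P_{yy} = 10, P_{ss} = -10, P_{ys} = 3, giving D = -109 < 0, so the point is a saddle point.
P(-12/109, -69/109) = -792/109.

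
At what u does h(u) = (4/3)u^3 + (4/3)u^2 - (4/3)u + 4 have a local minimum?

Critical points: h'(u) = 4u^2 + (8/3)u - 4/3 vanishes at u = -1, 1/3.
Since h''(u) = 8u + 8/3, we get h''(-1) = -16/3 < 0 ⇒ local maximum; h''(1/3) = 16/3 > 0 ⇒ local minimum.
So the local minimum value is h(1/3) = 304/81.

1/3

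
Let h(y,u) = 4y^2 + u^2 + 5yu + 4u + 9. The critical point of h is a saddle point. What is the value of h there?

145/9

∂h/∂y = 8y + 5u = 0 and ∂h/∂u = 5y + 2u + 4 = 0, so (y, u) = (-20/9, 32/9).
The Hessian has h_{yy} = 8, h_{uu} = 2, h_{yu} = 5, giving D = -9 < 0, so the point is a saddle point.
h(-20/9, 32/9) = 145/9.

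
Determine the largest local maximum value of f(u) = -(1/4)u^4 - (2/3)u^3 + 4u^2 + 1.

f'(u) = -u^3 - 2u^2 + 8u = 0 at u = -4, 0, 2.
Since f''(u) = -3u^2 - 4u + 8, we get f''(-4) = -24 < 0 ⇒ local maximum; f''(0) = 8 > 0 ⇒ local minimum; f''(2) = -12 < 0 ⇒ local maximum.
The largest local maximum is f(-4) = 131/3.

131/3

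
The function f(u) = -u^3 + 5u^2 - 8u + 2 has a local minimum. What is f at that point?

-58/27

f'(u) = -3u^2 + 10u - 8. Setting f'(u) = 0 gives u ∈ {4/3, 2}.
f''(u) = -6u + 10. f''(4/3) = 2 > 0 ⇒ local minimum; f''(2) = -2 < 0 ⇒ local maximum.
The local minimum is f(4/3) = -58/27.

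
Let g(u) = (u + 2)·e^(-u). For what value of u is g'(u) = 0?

By the product rule, g'(u) = (-u - 1)·e^(-u). Since e^(-u) > 0, the only critical point is u = -1.
g''(-1) has the same sign as -1 < 0, so this is a local maximum.
g(-1) = (1)·e^(1) ≈ 2.7183.

-1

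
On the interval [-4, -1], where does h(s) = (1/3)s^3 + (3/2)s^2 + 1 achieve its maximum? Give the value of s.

h'(s) = s^2 + 3s, whose only zero in [-4, -1] is s = -3.
Candidates: h(-4) = 11/3, h(-3) = 11/2, h(-1) = 13/6.
Hence the absolute maximum is 11/2 at s = -3.

-3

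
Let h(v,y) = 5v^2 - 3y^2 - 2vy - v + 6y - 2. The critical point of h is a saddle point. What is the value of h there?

37/64

∂h/∂v = 10v - 2y - 1 = 0 and ∂h/∂y = -2v - 6y + 6 = 0, so (v, y) = (9/32, 29/32).
The Hessian has h_{vv} = 10, h_{yy} = -6, h_{vy} = -2, giving D = -64 < 0, so the point is a saddle point.
h(9/32, 29/32) = 37/64.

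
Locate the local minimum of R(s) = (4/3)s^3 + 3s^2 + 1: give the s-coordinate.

Critical points: R'(s) = 4s^2 + 6s vanishes at s = -3/2, 0.
R''(s) = 8s + 6. R''(-3/2) = -6 < 0 ⇒ local maximum; R''(0) = 6 > 0 ⇒ local minimum.
So the local minimum value is R(0) = 1.

0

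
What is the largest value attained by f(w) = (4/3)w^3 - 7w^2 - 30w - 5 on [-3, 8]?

The derivative is 4w^2 - 14w - 30, which vanishes at w = -3/2 and w = 5.
Candidates: f(-3) = -14,  f(-3/2) = 79/4,  f(5) = -490/3,  f(8) = -31/3.
The maximum over the interval is 79/4, attained at w = -3/2.

79/4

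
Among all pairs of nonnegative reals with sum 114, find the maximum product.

With x + y = 114, the product is P(x) = x(114 − x).
P'(x) = 114 − 2x = 0 gives x = 57; P'' = −2 < 0, so this is the maximum.
P = 57·57 = 3249.

3249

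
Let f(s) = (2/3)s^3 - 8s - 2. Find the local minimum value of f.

-38/3

f'(s) = 2s^2 - 8 = 0 at s = -2, 2.
f''(s) = 4s. f''(-2) = -8 < 0 ⇒ local maximum; f''(2) = 8 > 0 ⇒ local minimum.
The local minimum is f(2) = -38/3.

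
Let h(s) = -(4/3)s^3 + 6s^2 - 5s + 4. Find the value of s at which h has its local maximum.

5/2

Critical points: h'(s) = -4s^2 + 12s - 5 vanishes at s = 1/2, 5/2.
Since h''(s) = -8s + 12, we get h''(1/2) = 8 > 0 ⇒ local minimum; h''(5/2) = -8 < 0 ⇒ local maximum.
Thus h has its local maximum at s = 5/2, with value 49/6.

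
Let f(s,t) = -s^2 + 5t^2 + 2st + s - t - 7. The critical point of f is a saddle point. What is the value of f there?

∂f/∂s = -2s + 2t + 1 = 0 and ∂f/∂t = 2s + 10t - 1 = 0, so (s, t) = (1/2, 0).
The Hessian has f_{ss} = -2, f_{tt} = 10, f_{st} = 2, giving D = -24 < 0, so the point is a saddle point.
f(1/2, 0) = -27/4.

-27/4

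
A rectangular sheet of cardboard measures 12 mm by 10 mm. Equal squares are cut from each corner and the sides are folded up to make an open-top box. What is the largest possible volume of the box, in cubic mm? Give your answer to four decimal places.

96.7706

With cut size x, the volume is V(x) = x(12 − 2x)(10 − 2x) for 0 < x < 5.
V'(x) = 12x^2 − 88x + 120. Setting V'(x) = 0 gives x ≈ 1.8107 (the root in (0, 5)).
V''(x) = 24x − 88 is negative there, so this is the maximum; V ≈ 96.7706.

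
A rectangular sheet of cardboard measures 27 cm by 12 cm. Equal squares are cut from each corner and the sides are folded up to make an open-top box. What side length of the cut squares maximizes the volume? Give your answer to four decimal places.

2.5949

With cut size x, the volume is V(x) = x(27 − 2x)(12 − 2x) for 0 < x < 6.
V'(x) = 12x^2 − 156x + 324. Setting V'(x) = 0 gives x ≈ 2.5949 (the root in (0, 6)).
V''(x) = 24x − 156 is negative there, so this is the maximum; V ≈ 385.4252.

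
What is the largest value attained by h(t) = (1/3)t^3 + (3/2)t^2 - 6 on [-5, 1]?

Differentiating, h'(t) = t^2 + 3t; which vanishes at t = -3 and t = 0.
Evaluating at the critical points and endpoints: h(-5) = -61/6; h(-3) = -3/2; h(0) = -6; h(1) = -25/6.
Hence the absolute maximum is -3/2 at t = -3.

-3/2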